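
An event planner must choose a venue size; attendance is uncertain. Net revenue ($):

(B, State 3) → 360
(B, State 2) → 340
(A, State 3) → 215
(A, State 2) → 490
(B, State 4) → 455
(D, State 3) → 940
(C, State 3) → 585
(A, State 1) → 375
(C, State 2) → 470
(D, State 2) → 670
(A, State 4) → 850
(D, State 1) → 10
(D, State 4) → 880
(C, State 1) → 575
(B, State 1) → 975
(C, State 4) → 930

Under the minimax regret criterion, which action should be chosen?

Column bests: State 1=975, State 2=670, State 3=940, State 4=930.
A regrets: 600, 180, 725, 80 → max 725
B regrets: 0, 330, 580, 475 → max 580
C regrets: 400, 200, 355, 0 → max 400
D regrets: 965, 0, 0, 50 → max 965
Smallest max regret = 400 → C.

C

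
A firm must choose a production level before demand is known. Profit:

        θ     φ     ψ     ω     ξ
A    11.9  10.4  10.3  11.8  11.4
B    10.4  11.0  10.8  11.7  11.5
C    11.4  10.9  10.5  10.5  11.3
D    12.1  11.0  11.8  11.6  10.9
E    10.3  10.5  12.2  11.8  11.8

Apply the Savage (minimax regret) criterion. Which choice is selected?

D

Column bests: θ=12.1, φ=11.0, ψ=12.2, ω=11.8, ξ=11.8.
A regrets: 0.2, 0.6, 1.9, 0.0, 0.4 → max 1.9
B regrets: 1.7, 0.0, 1.4, 0.1, 0.3 → max 1.7
C regrets: 0.7, 0.1, 1.7, 1.3, 0.5 → max 1.7
D regrets: 0.0, 0.0, 0.4, 0.2, 0.9 → max 0.9
E regrets: 1.8, 0.5, 0.0, 0.0, 0.0 → max 1.8
Smallest max regret = 0.9 → D.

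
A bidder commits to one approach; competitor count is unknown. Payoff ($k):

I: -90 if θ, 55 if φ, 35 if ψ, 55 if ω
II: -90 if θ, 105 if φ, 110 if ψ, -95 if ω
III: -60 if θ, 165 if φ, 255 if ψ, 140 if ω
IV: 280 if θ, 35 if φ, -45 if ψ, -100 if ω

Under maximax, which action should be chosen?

IV

Row maxima: I=55, II=110, III=255, IV=280
Best best-case = 280 → IV.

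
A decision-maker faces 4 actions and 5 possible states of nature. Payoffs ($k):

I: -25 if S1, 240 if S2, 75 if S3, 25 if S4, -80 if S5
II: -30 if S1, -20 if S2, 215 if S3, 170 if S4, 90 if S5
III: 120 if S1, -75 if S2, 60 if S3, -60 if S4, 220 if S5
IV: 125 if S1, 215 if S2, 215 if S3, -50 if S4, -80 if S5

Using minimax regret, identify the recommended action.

II

Column bests: S1=125, S2=240, S3=215, S4=170, S5=220.
I regrets: 150, 0, 140, 145, 300 → max 300
II regrets: 155, 260, 0, 0, 130 → max 260
III regrets: 5, 315, 155, 230, 0 → max 315
IV regrets: 0, 25, 0, 220, 300 → max 300
Smallest max regret = 260 → II.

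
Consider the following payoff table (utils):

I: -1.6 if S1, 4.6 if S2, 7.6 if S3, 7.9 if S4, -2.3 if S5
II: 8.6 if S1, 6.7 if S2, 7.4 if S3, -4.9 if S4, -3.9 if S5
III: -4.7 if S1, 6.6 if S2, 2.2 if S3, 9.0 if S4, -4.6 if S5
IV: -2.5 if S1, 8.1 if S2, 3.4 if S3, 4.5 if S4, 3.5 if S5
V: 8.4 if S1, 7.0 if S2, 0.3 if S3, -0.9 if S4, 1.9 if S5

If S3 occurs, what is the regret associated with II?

Best payoff under S3 is 7.6.
Regret = 7.6 − 7.4 = 0.2.

0.2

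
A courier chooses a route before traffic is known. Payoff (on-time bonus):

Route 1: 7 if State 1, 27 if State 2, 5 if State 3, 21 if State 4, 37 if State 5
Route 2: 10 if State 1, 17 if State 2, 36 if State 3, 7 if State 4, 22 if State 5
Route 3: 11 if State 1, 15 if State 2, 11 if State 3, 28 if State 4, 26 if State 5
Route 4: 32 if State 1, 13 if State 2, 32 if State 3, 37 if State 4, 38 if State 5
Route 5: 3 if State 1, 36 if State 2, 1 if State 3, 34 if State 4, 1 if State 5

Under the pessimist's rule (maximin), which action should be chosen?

Row minima: Route 1=5, Route 2=7, Route 3=11, Route 4=13, Route 5=1
Best worst-case = 13 → Route 4.

Route 4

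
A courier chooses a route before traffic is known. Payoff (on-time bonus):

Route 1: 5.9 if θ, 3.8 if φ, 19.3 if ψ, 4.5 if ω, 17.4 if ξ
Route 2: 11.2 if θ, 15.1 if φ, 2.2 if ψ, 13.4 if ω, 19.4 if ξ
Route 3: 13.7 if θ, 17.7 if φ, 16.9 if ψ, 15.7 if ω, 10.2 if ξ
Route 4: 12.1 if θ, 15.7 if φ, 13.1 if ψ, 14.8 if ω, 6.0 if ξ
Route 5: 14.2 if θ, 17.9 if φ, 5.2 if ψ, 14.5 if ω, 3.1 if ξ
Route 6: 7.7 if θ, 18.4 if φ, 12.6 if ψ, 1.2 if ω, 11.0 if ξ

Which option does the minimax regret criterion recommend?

Column bests: θ=14.2, φ=18.4, ψ=19.3, ω=15.7, ξ=19.4.
Route 1 regrets: 8.3, 14.6, 0.0, 11.2, 2.0 → max 14.6
Route 2 regrets: 3.0, 3.3, 17.1, 2.3, 0.0 → max 17.1
Route 3 regrets: 0.5, 0.7, 2.4, 0.0, 9.2 → max 9.2
Route 4 regrets: 2.1, 2.7, 6.2, 0.9, 13.4 → max 13.4
Route 5 regrets: 0.0, 0.5, 14.1, 1.2, 16.3 → max 16.3
Route 6 regrets: 6.5, 0.0, 6.7, 14.5, 8.4 → max 14.5
Smallest max regret = 9.2 → Route 3.

Route 3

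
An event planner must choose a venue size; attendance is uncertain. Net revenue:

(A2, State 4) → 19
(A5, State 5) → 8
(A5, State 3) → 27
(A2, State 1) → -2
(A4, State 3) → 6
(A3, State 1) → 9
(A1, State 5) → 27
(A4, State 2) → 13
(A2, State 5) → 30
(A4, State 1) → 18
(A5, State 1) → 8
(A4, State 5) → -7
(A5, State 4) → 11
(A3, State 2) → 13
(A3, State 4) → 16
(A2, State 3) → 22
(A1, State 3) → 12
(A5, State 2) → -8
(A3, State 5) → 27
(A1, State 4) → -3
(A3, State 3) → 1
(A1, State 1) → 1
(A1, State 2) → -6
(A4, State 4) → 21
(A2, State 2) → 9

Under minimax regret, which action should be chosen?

A2

Column bests: State 1=18, State 2=13, State 3=27, State 4=21, State 5=30.
A1 regrets: 17, 19, 15, 24, 3 → max 24
A2 regrets: 20, 4, 5, 2, 0 → max 20
A3 regrets: 9, 0, 26, 5, 3 → max 26
A4 regrets: 0, 0, 21, 0, 37 → max 37
A5 regrets: 10, 21, 0, 10, 22 → max 22
Smallest max regret = 20 → A2.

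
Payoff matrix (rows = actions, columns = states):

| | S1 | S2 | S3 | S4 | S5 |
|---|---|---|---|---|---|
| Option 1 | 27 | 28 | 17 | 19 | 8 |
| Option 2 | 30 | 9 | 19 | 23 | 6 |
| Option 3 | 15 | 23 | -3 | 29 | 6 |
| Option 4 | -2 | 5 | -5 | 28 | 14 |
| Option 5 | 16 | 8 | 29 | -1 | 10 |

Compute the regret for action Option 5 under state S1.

Best payoff under S1 is 30.
Regret = 30 − 16 = 14.

14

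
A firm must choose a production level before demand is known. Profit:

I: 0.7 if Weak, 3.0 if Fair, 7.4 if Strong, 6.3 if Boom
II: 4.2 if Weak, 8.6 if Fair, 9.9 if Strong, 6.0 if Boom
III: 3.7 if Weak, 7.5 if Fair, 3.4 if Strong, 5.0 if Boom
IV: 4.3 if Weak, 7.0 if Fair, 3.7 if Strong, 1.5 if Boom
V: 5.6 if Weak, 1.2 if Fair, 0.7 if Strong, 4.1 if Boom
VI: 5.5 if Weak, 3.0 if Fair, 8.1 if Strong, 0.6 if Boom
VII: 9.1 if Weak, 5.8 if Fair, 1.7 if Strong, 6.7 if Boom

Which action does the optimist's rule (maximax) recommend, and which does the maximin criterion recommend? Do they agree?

Row maxima: I=7.4, II=9.9, III=7.5, IV=7.0, V=5.6, VI=8.1, VII=9.1
Best best-case = 9.9 → II.
Row minima: I=0.7, II=4.2, III=3.4, IV=1.5, V=0.7, VI=0.6, VII=1.7
Best worst-case = 4.2 → II.

maximax → II; maximin → II (agree)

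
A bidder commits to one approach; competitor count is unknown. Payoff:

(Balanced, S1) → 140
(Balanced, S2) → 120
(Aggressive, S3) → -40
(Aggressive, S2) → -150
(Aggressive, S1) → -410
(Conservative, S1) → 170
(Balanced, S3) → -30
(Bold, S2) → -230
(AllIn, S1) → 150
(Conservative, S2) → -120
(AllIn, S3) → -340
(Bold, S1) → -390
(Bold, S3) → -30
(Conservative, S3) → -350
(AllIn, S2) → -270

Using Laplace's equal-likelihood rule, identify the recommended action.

Row averages: Conservative=-100, Balanced=230/3, Aggressive=-200, Bold=-650/3, AllIn=-460/3
Highest average = 230/3 → Balanced.

Balanced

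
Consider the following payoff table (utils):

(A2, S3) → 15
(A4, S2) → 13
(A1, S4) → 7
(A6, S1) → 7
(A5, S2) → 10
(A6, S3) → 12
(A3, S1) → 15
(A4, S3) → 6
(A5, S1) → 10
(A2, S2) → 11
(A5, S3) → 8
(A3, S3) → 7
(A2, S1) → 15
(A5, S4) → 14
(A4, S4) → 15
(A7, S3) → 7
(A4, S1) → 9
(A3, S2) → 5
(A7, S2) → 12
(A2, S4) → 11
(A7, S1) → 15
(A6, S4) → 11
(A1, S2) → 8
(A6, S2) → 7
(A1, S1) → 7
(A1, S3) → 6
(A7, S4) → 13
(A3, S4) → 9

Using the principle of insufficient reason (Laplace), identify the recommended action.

Row averages: A1=7, A2=13, A3=9, A4=10.75, A5=10.5, A6=9.25, A7=11.75
Highest average = 13 → A2.

A2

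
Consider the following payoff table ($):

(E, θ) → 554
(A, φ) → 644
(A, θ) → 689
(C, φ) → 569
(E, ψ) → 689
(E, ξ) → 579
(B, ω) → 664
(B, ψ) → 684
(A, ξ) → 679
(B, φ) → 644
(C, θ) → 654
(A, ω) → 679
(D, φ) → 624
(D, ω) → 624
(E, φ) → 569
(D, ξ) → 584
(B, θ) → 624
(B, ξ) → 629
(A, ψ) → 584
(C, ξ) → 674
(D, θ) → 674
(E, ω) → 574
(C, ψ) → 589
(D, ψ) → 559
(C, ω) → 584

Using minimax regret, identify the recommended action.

B

Column bests: θ=689, φ=644, ψ=689, ω=679, ξ=679.
A regrets: 0, 0, 105, 0, 0 → max 105
B regrets: 65, 0, 5, 15, 50 → max 65
C regrets: 35, 75, 100, 95, 5 → max 100
D regrets: 15, 20, 130, 55, 95 → max 130
E regrets: 135, 75, 0, 105, 100 → max 135
Smallest max regret = 65 → B.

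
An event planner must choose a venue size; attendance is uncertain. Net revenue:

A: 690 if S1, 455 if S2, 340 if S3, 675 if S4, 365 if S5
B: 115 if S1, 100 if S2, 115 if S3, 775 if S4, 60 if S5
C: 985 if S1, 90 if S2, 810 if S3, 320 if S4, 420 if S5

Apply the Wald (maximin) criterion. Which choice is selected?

A

Row minima: A=340, B=60, C=90
Best worst-case = 340 → A.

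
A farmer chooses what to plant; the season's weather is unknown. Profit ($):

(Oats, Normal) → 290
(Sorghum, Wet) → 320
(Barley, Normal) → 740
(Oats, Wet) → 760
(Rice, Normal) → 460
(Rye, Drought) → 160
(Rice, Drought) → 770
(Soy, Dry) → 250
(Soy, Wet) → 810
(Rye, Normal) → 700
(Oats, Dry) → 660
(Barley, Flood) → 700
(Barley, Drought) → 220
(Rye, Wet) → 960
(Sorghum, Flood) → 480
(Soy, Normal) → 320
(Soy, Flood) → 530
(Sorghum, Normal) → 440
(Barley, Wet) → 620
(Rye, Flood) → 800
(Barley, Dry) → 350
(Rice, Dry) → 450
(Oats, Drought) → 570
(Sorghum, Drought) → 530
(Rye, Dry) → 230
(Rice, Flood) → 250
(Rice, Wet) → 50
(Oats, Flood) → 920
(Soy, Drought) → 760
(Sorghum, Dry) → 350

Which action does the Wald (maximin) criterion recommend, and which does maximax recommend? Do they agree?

Row minima: Soy=250, Barley=220, Rice=50, Oats=290, Rye=160, Sorghum=320
Best worst-case = 320 → Sorghum.
Row maxima: Soy=810, Barley=740, Rice=770, Oats=920, Rye=960, Sorghum=530
Best best-case = 960 → Rye.

maximin → Sorghum; maximax → Rye (disagree)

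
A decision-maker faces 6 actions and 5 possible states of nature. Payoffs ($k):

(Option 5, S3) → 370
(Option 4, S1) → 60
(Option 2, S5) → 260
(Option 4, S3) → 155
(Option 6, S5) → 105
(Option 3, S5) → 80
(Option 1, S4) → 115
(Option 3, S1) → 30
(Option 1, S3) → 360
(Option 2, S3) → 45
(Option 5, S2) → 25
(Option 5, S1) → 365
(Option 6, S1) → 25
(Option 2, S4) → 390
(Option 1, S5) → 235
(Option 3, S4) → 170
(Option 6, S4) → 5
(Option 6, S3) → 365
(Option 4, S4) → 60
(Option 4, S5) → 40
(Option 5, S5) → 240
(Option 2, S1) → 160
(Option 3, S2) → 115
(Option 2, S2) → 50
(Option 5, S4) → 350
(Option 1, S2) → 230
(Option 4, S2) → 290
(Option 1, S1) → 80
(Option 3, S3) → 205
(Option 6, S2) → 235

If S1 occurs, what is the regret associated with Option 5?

0

Best payoff under S1 is 365.
Regret = 365 − 365 = 0.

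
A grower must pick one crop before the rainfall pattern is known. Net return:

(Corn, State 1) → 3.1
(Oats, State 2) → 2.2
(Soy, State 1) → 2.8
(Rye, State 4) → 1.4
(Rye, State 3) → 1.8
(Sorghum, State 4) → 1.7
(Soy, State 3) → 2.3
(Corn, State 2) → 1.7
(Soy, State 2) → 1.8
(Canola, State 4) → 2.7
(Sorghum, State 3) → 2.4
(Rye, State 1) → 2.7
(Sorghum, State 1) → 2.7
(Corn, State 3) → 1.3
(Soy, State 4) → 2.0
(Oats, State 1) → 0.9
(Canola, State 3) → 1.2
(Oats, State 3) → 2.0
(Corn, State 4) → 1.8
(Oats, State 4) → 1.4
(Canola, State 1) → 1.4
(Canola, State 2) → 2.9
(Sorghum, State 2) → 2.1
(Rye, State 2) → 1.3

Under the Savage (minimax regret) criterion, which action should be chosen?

Column bests: State 1=3.1, State 2=2.9, State 3=2.4, State 4=2.7.
Soy regrets: 0.3, 1.1, 0.1, 0.7 → max 1.1
Canola regrets: 1.7, 0.0, 1.2, 0.0 → max 1.7
Oats regrets: 2.2, 0.7, 0.4, 1.3 → max 2.2
Sorghum regrets: 0.4, 0.8, 0.0, 1.0 → max 1.0
Corn regrets: 0.0, 1.2, 1.1, 0.9 → max 1.2
Rye regrets: 0.4, 1.6, 0.6, 1.3 → max 1.6
Smallest max regret = 1.0 → Sorghum.

Sorghum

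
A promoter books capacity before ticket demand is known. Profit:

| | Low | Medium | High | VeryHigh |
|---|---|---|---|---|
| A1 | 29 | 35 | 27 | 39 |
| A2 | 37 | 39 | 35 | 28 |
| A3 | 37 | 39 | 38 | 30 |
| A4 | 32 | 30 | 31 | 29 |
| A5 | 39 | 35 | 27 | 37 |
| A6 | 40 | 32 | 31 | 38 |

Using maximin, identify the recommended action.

A6

Row minima: A1=27, A2=28, A3=30, A4=29, A5=27, A6=31
Best worst-case = 31 → A6.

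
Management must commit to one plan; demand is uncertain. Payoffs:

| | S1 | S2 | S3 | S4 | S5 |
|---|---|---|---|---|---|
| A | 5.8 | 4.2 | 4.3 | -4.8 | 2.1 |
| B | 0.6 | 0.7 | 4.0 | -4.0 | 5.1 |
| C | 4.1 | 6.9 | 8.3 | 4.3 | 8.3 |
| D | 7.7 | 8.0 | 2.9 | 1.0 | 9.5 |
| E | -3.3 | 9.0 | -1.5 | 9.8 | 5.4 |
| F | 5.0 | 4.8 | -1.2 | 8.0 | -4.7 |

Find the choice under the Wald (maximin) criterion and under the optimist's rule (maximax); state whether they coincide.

Row minima: A=-4.8, B=-4.0, C=4.1, D=1.0, E=-3.3, F=-4.7
Best worst-case = 4.1 → C.
Row maxima: A=5.8, B=5.1, C=8.3, D=9.5, E=9.8, F=8.0
Best best-case = 9.8 → E.

maximin → C; maximax → E (disagree)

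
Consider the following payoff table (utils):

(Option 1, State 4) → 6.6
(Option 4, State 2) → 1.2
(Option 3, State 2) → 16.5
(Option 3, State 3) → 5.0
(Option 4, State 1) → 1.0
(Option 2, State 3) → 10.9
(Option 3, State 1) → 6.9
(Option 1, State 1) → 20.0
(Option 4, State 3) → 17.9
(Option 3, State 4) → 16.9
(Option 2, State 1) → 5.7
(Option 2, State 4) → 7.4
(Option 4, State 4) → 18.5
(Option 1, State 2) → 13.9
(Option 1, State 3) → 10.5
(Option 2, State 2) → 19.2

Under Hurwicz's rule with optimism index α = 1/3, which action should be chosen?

Option 1

Option 1: 1/3·20.0 + 2/3·6.6 = 166/15
Option 2: 1/3·19.2 + 2/3·5.7 = 10.2
Option 3: 1/3·16.9 + 2/3·5.0 = 269/30
Option 4: 1/3·18.5 + 2/3·1.0 = 41/6
Highest Hurwicz score = 166/15 → Option 1.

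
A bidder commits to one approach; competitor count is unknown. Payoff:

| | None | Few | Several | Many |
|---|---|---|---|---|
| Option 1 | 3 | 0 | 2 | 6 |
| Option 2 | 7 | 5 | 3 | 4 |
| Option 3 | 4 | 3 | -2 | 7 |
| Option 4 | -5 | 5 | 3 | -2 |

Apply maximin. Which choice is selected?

Row minima: Option 1=0, Option 2=3, Option 3=-2, Option 4=-5
Best worst-case = 3 → Option 2.

Option 2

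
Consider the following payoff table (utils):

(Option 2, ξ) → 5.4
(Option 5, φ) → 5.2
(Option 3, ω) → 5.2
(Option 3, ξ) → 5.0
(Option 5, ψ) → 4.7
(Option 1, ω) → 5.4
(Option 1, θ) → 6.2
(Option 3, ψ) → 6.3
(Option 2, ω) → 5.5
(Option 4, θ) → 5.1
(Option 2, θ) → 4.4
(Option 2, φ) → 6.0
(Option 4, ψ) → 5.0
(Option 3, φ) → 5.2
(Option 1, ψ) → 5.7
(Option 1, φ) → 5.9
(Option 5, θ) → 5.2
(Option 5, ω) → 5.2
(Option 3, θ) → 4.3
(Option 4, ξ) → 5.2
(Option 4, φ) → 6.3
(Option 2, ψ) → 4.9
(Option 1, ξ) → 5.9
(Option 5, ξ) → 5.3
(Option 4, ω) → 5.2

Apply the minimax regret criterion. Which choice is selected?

Option 1

Column bests: θ=6.2, φ=6.3, ψ=6.3, ω=5.5, ξ=5.9.
Option 1 regrets: 0.0, 0.4, 0.6, 0.1, 0.0 → max 0.6
Option 2 regrets: 1.8, 0.3, 1.4, 0.0, 0.5 → max 1.8
Option 3 regrets: 1.9, 1.1, 0.0, 0.3, 0.9 → max 1.9
Option 4 regrets: 1.1, 0.0, 1.3, 0.3, 0.7 → max 1.3
Option 5 regrets: 1.0, 1.1, 1.6, 0.3, 0.6 → max 1.6
Smallest max regret = 0.6 → Option 1.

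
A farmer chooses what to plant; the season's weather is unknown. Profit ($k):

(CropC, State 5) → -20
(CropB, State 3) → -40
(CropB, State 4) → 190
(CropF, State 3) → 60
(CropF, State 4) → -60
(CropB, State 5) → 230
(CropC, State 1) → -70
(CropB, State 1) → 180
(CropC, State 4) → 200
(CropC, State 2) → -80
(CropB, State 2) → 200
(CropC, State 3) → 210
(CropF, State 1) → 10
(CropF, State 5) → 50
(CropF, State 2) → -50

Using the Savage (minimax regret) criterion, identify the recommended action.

Column bests: State 1=180, State 2=200, State 3=210, State 4=200, State 5=230.
CropF regrets: 170, 250, 150, 260, 180 → max 260
CropC regrets: 250, 280, 0, 0, 250 → max 280
CropB regrets: 0, 0, 250, 10, 0 → max 250
Smallest max regret = 250 → CropB.

CropB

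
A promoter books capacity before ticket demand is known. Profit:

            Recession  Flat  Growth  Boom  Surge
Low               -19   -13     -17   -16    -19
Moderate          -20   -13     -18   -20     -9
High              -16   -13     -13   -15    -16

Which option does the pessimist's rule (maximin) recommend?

Row minima: Low=-19, Moderate=-20, High=-16
Best worst-case = -16 → High.

High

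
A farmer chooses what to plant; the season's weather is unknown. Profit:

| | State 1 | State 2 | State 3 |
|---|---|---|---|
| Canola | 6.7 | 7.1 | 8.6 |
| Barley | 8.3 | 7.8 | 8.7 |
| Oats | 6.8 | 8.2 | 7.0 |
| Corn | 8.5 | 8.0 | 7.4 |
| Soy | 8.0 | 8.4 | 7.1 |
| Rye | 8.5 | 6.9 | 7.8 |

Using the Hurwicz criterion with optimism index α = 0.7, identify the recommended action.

Canola: 0.7·8.6 + 0.3·6.7 = 8.03
Barley: 0.7·8.7 + 0.3·7.8 = 8.43
Oats: 0.7·8.2 + 0.3·6.8 = 7.78
Corn: 0.7·8.5 + 0.3·7.4 = 8.17
Soy: 0.7·8.4 + 0.3·7.1 = 8.01
Rye: 0.7·8.5 + 0.3·6.9 = 8.02
Highest Hurwicz score = 8.43 → Barley.

Barley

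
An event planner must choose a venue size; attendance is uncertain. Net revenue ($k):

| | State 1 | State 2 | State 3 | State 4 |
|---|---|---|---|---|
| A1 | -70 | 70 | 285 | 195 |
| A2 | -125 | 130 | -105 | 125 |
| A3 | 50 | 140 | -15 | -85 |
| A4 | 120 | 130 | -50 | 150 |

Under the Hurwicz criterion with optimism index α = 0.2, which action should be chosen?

A1

A1: 0.2·285 + 0.8·(-70) = 1
A2: 0.2·130 + 0.8·(-125) = -74
A3: 0.2·140 + 0.8·(-85) = -40
A4: 0.2·150 + 0.8·(-50) = -10
Highest Hurwicz score = 1 → A1.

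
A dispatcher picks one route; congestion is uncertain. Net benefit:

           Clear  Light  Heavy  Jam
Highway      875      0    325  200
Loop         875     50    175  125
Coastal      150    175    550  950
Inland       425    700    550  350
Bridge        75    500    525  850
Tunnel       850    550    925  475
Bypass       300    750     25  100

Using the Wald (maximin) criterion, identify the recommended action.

Tunnel

Row minima: Highway=0, Loop=50, Coastal=150, Inland=350, Bridge=75, Tunnel=475, Bypass=25
Best worst-case = 475 → Tunnel.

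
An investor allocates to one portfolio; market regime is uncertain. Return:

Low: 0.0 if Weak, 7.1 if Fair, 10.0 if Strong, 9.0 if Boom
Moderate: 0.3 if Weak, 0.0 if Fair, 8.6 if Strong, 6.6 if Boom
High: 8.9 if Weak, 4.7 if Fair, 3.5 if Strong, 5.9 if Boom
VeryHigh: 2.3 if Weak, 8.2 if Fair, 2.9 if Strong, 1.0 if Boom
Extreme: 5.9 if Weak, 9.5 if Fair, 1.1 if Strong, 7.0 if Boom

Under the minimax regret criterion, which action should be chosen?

Column bests: Weak=8.9, Fair=9.5, Strong=10.0, Boom=9.0.
Low regrets: 8.9, 2.4, 0.0, 0.0 → max 8.9
Moderate regrets: 8.6, 9.5, 1.4, 2.4 → max 9.5
High regrets: 0.0, 4.8, 6.5, 3.1 → max 6.5
VeryHigh regrets: 6.6, 1.3, 7.1, 8.0 → max 8.0
Extreme regrets: 3.0, 0.0, 8.9, 2.0 → max 8.9
Smallest max regret = 6.5 → High.

High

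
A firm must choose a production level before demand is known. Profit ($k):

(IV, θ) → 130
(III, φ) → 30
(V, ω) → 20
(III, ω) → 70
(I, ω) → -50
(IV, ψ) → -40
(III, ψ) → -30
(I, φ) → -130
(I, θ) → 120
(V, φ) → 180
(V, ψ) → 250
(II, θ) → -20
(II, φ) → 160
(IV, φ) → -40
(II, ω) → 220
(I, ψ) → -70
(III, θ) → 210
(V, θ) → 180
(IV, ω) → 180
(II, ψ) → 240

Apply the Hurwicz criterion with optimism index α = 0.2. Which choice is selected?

I: 0.2·120 + 0.8·(-130) = -80
II: 0.2·240 + 0.8·(-20) = 32
III: 0.2·210 + 0.8·(-30) = 18
IV: 0.2·180 + 0.8·(-40) = 4
V: 0.2·250 + 0.8·20 = 66
Highest Hurwicz score = 66 → V.

V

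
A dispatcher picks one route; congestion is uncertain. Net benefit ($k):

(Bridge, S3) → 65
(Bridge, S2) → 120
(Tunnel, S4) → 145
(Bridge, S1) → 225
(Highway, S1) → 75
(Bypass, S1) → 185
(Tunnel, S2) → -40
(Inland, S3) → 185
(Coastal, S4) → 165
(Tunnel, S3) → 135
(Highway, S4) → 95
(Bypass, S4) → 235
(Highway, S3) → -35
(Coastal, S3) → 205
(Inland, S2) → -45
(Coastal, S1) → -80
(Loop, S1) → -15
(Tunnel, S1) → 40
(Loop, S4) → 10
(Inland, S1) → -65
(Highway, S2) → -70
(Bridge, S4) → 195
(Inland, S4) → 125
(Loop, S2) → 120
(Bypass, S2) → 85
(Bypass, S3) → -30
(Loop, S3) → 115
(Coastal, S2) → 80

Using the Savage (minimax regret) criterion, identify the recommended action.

Column bests: S1=225, S2=120, S3=205, S4=235.
Bypass regrets: 40, 35, 235, 0 → max 235
Loop regrets: 240, 0, 90, 225 → max 240
Tunnel regrets: 185, 160, 70, 90 → max 185
Coastal regrets: 305, 40, 0, 70 → max 305
Highway regrets: 150, 190, 240, 140 → max 240
Inland regrets: 290, 165, 20, 110 → max 290
Bridge regrets: 0, 0, 140, 40 → max 140
Smallest max regret = 140 → Bridge.

Bridge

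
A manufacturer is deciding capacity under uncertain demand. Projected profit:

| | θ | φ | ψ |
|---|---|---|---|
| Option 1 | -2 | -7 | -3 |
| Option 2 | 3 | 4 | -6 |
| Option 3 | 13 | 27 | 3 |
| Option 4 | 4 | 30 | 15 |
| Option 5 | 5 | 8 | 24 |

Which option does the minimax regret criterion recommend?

Column bests: θ=13, φ=30, ψ=24.
Option 1 regrets: 15, 37, 27 → max 37
Option 2 regrets: 10, 26, 30 → max 30
Option 3 regrets: 0, 3, 21 → max 21
Option 4 regrets: 9, 0, 9 → max 9
Option 5 regrets: 8, 22, 0 → max 22
Smallest max regret = 9 → Option 4.

Option 4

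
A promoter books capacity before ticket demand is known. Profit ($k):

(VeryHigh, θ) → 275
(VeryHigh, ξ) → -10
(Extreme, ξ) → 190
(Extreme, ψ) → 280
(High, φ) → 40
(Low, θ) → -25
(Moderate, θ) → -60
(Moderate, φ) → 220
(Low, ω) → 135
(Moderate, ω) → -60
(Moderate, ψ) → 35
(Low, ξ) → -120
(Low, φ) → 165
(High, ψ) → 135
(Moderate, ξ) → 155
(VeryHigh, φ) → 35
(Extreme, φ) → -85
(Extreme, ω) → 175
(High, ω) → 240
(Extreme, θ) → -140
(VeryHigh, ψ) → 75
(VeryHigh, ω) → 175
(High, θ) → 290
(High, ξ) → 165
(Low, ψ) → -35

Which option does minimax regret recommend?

Column bests: θ=290, φ=220, ψ=280, ω=240, ξ=190.
Low regrets: 315, 55, 315, 105, 310 → max 315
Moderate regrets: 350, 0, 245, 300, 35 → max 350
High regrets: 0, 180, 145, 0, 25 → max 180
VeryHigh regrets: 15, 185, 205, 65, 200 → max 205
Extreme regrets: 430, 305, 0, 65, 0 → max 430
Smallest max regret = 180 → High.

High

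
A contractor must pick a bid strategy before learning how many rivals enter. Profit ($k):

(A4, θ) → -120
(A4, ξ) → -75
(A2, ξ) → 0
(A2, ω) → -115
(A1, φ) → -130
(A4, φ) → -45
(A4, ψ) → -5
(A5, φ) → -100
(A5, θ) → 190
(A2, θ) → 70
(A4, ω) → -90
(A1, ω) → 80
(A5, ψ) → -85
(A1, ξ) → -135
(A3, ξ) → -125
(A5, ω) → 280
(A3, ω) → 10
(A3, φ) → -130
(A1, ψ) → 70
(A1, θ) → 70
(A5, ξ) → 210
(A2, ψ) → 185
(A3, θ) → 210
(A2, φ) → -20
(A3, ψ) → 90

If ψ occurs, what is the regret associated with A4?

190

Best payoff under ψ is 185.
Regret = 185 − (-5) = 190.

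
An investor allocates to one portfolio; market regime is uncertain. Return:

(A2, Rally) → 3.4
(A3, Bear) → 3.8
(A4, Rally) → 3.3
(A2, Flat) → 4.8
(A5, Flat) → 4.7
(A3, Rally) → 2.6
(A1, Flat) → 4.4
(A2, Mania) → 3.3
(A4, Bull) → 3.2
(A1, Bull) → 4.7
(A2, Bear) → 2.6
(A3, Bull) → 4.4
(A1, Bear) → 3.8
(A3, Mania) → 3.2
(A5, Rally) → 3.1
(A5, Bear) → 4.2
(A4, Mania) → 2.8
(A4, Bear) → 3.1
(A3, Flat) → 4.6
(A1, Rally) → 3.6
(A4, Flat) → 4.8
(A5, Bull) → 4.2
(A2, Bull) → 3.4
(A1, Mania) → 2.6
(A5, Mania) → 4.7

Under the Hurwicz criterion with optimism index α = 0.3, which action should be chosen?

A1: 0.3·4.7 + 0.7·2.6 = 3.23
A2: 0.3·4.8 + 0.7·2.6 = 3.26
A3: 0.3·4.6 + 0.7·2.6 = 3.2
A4: 0.3·4.8 + 0.7·2.8 = 3.4
A5: 0.3·4.7 + 0.7·3.1 = 3.58
Highest Hurwicz score = 3.58 → A5.

A5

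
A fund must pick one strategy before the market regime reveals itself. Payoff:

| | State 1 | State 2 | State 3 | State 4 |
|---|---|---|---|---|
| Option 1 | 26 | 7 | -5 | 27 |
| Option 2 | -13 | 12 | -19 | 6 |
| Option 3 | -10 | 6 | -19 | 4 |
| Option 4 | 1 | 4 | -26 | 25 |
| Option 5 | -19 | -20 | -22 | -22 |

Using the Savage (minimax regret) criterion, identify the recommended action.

Column bests: State 1=26, State 2=12, State 3=-5, State 4=27.
Option 1 regrets: 0, 5, 0, 0 → max 5
Option 2 regrets: 39, 0, 14, 21 → max 39
Option 3 regrets: 36, 6, 14, 23 → max 36
Option 4 regrets: 25, 8, 21, 2 → max 25
Option 5 regrets: 45, 32, 17, 49 → max 49
Smallest max regret = 5 → Option 1.

Option 1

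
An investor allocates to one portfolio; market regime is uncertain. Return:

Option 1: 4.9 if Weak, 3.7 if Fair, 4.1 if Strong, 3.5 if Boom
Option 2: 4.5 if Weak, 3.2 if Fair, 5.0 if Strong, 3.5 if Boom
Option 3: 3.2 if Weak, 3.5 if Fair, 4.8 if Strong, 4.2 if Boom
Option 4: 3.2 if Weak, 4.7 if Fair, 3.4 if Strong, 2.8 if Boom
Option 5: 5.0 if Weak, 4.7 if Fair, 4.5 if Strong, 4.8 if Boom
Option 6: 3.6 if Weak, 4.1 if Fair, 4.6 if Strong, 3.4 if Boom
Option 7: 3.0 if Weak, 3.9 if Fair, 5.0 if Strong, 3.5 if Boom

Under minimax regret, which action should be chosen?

Option 5

Column bests: Weak=5.0, Fair=4.7, Strong=5.0, Boom=4.8.
Option 1 regrets: 0.1, 1.0, 0.9, 1.3 → max 1.3
Option 2 regrets: 0.5, 1.5, 0.0, 1.3 → max 1.5
Option 3 regrets: 1.8, 1.2, 0.2, 0.6 → max 1.8
Option 4 regrets: 1.8, 0.0, 1.6, 2.0 → max 2.0
Option 5 regrets: 0.0, 0.0, 0.5, 0.0 → max 0.5
Option 6 regrets: 1.4, 0.6, 0.4, 1.4 → max 1.4
Option 7 regrets: 2.0, 0.8, 0.0, 1.3 → max 2.0
Smallest max regret = 0.5 → Option 5.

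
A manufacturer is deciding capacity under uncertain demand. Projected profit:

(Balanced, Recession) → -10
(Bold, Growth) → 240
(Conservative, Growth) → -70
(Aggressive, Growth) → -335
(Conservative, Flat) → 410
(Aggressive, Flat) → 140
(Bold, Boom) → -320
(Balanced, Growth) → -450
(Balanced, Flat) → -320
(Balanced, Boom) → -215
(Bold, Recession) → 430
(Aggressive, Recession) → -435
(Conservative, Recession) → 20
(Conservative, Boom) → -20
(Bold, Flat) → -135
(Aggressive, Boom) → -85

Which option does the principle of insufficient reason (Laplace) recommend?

Row averages: Conservative=85, Balanced=-248.75, Aggressive=-178.75, Bold=53.75
Highest average = 85 → Conservative.

Conservative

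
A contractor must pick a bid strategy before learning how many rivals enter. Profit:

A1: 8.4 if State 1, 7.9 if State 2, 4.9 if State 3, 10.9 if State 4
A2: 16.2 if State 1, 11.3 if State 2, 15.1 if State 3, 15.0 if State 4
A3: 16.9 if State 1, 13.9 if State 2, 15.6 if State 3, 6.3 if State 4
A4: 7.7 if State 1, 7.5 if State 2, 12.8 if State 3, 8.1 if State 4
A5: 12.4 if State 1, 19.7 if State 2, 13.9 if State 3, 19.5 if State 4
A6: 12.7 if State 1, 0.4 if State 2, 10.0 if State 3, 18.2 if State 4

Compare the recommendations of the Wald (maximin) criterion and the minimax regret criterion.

Row minima: A1=4.9, A2=11.3, A3=6.3, A4=7.5, A5=12.4, A6=0.4
Best worst-case = 12.4 → A5.
Column bests: State 1=16.9, State 2=19.7, State 3=15.6, State 4=19.5.
A1 regrets: 8.5, 11.8, 10.7, 8.6 → max 11.8
A2 regrets: 0.7, 8.4, 0.5, 4.5 → max 8.4
A3 regrets: 0.0, 5.8, 0.0, 13.2 → max 13.2
A4 regrets: 9.2, 12.2, 2.8, 11.4 → max 12.2
A5 regrets: 4.5, 0.0, 1.7, 0.0 → max 4.5
A6 regrets: 4.2, 19.3, 5.6, 1.3 → max 19.3
Smallest max regret = 4.5 → A5.

maximin → A5; minimax regret → A5 (agree)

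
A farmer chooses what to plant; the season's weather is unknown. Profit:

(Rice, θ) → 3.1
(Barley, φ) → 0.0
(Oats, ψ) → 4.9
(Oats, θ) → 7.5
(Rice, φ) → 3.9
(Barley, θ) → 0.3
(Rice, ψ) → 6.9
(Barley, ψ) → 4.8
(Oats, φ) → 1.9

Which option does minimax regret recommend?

Column bests: θ=7.5, φ=3.9, ψ=6.9.
Barley regrets: 7.2, 3.9, 2.1 → max 7.2
Rice regrets: 4.4, 0.0, 0.0 → max 4.4
Oats regrets: 0.0, 2.0, 2.0 → max 2.0
Smallest max regret = 2.0 → Oats.

Oats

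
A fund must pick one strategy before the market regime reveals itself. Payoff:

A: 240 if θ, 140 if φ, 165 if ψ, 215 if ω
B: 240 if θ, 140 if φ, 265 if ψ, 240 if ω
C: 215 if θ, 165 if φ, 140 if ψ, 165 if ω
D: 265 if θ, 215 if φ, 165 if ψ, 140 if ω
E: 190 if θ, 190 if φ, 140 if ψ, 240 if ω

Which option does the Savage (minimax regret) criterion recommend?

B

Column bests: θ=265, φ=215, ψ=265, ω=240.
A regrets: 25, 75, 100, 25 → max 100
B regrets: 25, 75, 0, 0 → max 75
C regrets: 50, 50, 125, 75 → max 125
D regrets: 0, 0, 100, 100 → max 100
E regrets: 75, 25, 125, 0 → max 125
Smallest max regret = 75 → B.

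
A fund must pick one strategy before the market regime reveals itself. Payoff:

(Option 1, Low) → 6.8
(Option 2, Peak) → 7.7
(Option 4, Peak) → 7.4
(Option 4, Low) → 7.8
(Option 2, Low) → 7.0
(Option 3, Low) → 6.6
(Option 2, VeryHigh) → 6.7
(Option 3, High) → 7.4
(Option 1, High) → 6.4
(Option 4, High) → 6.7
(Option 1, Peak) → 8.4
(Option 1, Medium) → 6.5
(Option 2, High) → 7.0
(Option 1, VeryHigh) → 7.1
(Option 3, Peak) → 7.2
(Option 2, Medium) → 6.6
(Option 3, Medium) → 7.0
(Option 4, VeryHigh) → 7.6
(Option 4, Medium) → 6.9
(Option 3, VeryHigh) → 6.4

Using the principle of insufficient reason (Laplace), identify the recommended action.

Option 4

Row averages: Option 1=7.04, Option 2=7, Option 3=6.92, Option 4=7.28
Highest average = 7.28 → Option 4.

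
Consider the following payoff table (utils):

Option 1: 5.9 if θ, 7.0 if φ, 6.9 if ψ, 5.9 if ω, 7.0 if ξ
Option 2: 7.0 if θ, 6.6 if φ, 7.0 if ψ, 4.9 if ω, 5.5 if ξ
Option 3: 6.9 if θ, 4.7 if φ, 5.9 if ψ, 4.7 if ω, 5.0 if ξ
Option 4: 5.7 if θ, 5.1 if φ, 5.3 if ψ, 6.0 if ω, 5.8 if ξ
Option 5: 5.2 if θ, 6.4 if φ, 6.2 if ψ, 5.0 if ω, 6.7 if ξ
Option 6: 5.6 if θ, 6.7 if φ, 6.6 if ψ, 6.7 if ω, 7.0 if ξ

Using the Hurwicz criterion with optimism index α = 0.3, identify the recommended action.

Option 1: 0.3·7.0 + 0.7·5.9 = 6.23
Option 2: 0.3·7.0 + 0.7·4.9 = 5.53
Option 3: 0.3·6.9 + 0.7·4.7 = 5.36
Option 4: 0.3·6.0 + 0.7·5.1 = 5.37
Option 5: 0.3·6.7 + 0.7·5.0 = 5.51
Option 6: 0.3·7.0 + 0.7·5.6 = 6.02
Highest Hurwicz score = 6.23 → Option 1.

Option 1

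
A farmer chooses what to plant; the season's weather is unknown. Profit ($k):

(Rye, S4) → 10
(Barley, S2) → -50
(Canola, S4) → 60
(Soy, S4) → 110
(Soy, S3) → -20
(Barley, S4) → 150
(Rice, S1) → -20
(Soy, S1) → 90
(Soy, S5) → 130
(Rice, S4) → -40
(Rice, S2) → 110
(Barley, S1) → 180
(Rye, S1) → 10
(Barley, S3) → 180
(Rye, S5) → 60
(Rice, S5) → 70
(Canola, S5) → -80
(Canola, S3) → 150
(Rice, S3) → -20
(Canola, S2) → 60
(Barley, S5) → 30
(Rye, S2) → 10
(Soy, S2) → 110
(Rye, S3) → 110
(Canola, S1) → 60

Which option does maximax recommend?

Barley

Row maxima: Rice=110, Canola=150, Rye=110, Soy=130, Barley=180
Best best-case = 180 → Barley.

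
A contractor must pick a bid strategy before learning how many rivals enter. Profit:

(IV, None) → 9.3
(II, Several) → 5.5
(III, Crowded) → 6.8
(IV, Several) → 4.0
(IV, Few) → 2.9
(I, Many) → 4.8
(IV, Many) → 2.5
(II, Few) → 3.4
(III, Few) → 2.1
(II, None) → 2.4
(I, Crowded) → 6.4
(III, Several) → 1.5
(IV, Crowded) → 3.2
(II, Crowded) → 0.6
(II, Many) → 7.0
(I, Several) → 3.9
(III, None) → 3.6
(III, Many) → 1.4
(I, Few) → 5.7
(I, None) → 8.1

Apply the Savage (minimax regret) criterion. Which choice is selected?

Column bests: None=9.3, Few=5.7, Several=5.5, Many=7.0, Crowded=6.8.
I regrets: 1.2, 0.0, 1.6, 2.2, 0.4 → max 2.2
II regrets: 6.9, 2.3, 0.0, 0.0, 6.2 → max 6.9
III regrets: 5.7, 3.6, 4.0, 5.6, 0.0 → max 5.7
IV regrets: 0.0, 2.8, 1.5, 4.5, 3.6 → max 4.5
Smallest max regret = 2.2 → I.

I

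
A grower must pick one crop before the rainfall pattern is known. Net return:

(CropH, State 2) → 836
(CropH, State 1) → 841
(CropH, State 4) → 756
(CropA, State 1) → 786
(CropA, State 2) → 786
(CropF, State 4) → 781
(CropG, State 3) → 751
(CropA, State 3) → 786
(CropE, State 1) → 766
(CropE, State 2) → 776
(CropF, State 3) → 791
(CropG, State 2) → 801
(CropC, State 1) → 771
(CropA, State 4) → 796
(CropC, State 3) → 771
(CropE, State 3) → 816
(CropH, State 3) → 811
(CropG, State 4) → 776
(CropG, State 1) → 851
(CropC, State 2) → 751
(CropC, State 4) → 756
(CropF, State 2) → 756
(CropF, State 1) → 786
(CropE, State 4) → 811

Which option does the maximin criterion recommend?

Row minima: CropC=751, CropE=766, CropH=756, CropF=756, CropA=786, CropG=751
Best worst-case = 786 → CropA.

CropA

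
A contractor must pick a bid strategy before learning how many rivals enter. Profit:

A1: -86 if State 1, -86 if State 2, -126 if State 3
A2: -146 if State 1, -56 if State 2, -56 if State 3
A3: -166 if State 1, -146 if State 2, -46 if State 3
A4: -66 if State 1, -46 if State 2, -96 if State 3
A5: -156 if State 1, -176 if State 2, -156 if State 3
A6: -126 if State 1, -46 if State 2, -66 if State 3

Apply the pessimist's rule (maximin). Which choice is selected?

Row minima: A1=-126, A2=-146, A3=-166, A4=-96, A5=-176, A6=-126
Best worst-case = -96 → A4.

A4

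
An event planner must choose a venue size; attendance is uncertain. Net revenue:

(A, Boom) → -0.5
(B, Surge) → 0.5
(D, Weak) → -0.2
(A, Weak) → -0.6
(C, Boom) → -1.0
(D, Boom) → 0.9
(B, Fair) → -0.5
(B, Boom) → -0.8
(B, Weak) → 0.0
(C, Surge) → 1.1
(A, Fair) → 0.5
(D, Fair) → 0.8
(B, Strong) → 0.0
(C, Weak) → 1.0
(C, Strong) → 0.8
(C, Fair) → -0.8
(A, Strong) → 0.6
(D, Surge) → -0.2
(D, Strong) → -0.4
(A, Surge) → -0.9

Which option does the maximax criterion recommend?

C

Row maxima: A=0.6, B=0.5, C=1.1, D=0.9
Best best-case = 1.1 → C.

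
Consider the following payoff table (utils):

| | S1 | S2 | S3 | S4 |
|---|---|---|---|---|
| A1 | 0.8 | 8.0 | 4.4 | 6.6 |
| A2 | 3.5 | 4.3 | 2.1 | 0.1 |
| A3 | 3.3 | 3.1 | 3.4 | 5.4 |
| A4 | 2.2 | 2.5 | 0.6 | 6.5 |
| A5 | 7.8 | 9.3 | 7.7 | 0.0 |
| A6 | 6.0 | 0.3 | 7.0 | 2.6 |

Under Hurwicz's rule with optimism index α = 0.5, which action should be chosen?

A1: 0.5·8.0 + 0.5·0.8 = 4.4
A2: 0.5·4.3 + 0.5·0.1 = 2.2
A3: 0.5·5.4 + 0.5·3.1 = 4.25
A4: 0.5·6.5 + 0.5·0.6 = 3.55
A5: 0.5·9.3 + 0.5·0.0 = 4.65
A6: 0.5·7.0 + 0.5·0.3 = 3.65
Highest Hurwicz score = 4.65 → A5.

A5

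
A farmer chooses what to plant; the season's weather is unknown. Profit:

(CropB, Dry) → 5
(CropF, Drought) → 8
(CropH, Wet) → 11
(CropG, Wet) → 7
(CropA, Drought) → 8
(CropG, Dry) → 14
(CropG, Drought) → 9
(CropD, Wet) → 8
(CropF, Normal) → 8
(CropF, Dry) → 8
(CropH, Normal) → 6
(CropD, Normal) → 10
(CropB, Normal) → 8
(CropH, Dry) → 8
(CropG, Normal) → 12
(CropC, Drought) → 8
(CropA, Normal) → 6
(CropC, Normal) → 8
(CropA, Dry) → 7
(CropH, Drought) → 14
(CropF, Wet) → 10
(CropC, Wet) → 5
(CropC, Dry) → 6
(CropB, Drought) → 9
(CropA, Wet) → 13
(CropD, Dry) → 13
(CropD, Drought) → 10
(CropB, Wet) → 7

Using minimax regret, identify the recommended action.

CropD

Column bests: Drought=14, Dry=14, Normal=12, Wet=13.
CropF regrets: 6, 6, 4, 3 → max 6
CropD regrets: 4, 1, 2, 5 → max 5
CropA regrets: 6, 7, 6, 0 → max 7
CropC regrets: 6, 8, 4, 8 → max 8
CropG regrets: 5, 0, 0, 6 → max 6
CropH regrets: 0, 6, 6, 2 → max 6
CropB regrets: 5, 9, 4, 6 → max 9
Smallest max regret = 5 → CropD.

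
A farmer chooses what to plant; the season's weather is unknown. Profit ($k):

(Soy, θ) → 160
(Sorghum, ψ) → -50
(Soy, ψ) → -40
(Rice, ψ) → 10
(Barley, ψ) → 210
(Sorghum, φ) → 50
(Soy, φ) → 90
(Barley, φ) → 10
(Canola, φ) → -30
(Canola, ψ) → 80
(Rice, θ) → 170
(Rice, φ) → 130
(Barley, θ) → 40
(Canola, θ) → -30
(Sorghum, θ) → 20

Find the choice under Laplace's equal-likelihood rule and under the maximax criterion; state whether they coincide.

laplace → Rice; maximax → Barley (disagree)

Row averages: Sorghum=20/3, Rice=310/3, Canola=20/3, Barley=260/3, Soy=70
Highest average = 310/3 → Rice.
Row maxima: Sorghum=50, Rice=170, Canola=80, Barley=210, Soy=160
Best best-case = 210 → Barley.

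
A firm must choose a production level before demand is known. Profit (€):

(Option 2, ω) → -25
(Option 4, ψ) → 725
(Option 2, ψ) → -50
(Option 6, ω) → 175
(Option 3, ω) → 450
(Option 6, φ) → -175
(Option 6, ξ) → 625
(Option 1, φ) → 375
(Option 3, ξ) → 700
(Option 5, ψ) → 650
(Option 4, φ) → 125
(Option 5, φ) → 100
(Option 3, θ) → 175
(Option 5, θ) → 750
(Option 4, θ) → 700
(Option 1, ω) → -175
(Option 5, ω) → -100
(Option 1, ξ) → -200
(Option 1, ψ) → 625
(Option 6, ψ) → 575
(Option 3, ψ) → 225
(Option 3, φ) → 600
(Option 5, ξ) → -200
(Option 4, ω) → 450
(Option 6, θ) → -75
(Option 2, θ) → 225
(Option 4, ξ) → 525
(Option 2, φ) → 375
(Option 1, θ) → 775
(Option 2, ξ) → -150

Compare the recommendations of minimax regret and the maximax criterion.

Column bests: θ=775, φ=600, ψ=725, ω=450, ξ=700.
Option 1 regrets: 0, 225, 100, 625, 900 → max 900
Option 2 regrets: 550, 225, 775, 475, 850 → max 850
Option 3 regrets: 600, 0, 500, 0, 0 → max 600
Option 4 regrets: 75, 475, 0, 0, 175 → max 475
Option 5 regrets: 25, 500, 75, 550, 900 → max 900
Option 6 regrets: 850, 775, 150, 275, 75 → max 850
Smallest max regret = 475 → Option 4.
Row maxima: Option 1=775, Option 2=375, Option 3=700, Option 4=725, Option 5=750, Option 6=625
Best best-case = 775 → Option 1.

minimax regret → Option 4; maximax → Option 1 (disagree)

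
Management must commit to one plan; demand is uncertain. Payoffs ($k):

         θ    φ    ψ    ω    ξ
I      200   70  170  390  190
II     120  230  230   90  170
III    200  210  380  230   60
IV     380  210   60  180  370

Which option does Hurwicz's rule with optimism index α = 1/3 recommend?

I: 1/3·390 + 2/3·70 = 530/3
II: 1/3·230 + 2/3·90 = 410/3
III: 1/3·380 + 2/3·60 = 500/3
IV: 1/3·380 + 2/3·60 = 500/3
Highest Hurwicz score = 530/3 → I.

I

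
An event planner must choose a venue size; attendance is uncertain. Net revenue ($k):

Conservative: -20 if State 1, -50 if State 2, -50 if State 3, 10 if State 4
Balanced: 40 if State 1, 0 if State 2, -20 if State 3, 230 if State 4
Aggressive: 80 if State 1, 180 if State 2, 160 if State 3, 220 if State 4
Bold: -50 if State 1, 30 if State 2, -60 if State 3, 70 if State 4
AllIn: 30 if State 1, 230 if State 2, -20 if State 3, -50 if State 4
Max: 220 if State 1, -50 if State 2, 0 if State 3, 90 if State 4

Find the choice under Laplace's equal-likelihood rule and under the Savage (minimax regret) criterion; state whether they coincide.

Row averages: Conservative=-27.5, Balanced=62.5, Aggressive=160, Bold=-2.5, AllIn=47.5, Max=65
Highest average = 160 → Aggressive.
Column bests: State 1=220, State 2=230, State 3=160, State 4=230.
Conservative regrets: 240, 280, 210, 220 → max 280
Balanced regrets: 180, 230, 180, 0 → max 230
Aggressive regrets: 140, 50, 0, 10 → max 140
Bold regrets: 270, 200, 220, 160 → max 270
AllIn regrets: 190, 0, 180, 280 → max 280
Max regrets: 0, 280, 160, 140 → max 280
Smallest max regret = 140 → Aggressive.

laplace → Aggressive; minimax regret → Aggressive (agree)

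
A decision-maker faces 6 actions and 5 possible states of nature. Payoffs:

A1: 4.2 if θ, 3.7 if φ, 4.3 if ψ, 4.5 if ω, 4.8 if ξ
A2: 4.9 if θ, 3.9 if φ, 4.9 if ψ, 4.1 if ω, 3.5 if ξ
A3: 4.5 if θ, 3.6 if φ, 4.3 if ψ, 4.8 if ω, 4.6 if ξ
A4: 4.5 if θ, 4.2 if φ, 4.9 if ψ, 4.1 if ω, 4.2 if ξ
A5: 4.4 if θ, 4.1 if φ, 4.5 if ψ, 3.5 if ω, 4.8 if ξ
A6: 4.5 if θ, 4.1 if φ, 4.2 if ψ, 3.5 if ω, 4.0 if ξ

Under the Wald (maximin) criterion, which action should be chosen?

Row minima: A1=3.7, A2=3.5, A3=3.6, A4=4.1, A5=3.5, A6=3.5
Best worst-case = 4.1 → A4.

A4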